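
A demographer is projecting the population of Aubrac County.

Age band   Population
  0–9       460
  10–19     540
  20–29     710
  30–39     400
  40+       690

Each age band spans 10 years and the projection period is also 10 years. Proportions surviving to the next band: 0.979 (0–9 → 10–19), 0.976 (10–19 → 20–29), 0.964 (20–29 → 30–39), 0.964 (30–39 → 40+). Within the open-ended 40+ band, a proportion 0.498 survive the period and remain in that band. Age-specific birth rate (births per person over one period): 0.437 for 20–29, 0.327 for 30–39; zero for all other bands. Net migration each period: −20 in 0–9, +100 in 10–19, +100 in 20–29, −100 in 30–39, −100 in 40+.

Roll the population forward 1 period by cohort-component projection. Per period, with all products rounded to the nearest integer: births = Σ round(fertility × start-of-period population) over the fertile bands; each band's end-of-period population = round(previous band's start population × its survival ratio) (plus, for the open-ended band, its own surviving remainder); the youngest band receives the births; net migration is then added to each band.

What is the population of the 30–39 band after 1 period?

584

Call the bands 1 to 5, youngest first.
Period 1.
Births: 710 * 0.437 = 310  |  400 * 0.327 = 131 → 441
Band 2: 460 * 0.979 = 450
Band 3: 540 * 0.976 = 527
Band 4: 710 * 0.964 = 684
Band 5: 400 * 0.964 + 690 * 0.498 = 386 + 344 = 730
Net migration: Band 1 − 20 → 421; Band 2 + 100 → 550; Band 3 + 100 → 627; Band 4 − 100 → 584; Band 5 − 100 → 630
→ [421, 550, 627, 584, 630]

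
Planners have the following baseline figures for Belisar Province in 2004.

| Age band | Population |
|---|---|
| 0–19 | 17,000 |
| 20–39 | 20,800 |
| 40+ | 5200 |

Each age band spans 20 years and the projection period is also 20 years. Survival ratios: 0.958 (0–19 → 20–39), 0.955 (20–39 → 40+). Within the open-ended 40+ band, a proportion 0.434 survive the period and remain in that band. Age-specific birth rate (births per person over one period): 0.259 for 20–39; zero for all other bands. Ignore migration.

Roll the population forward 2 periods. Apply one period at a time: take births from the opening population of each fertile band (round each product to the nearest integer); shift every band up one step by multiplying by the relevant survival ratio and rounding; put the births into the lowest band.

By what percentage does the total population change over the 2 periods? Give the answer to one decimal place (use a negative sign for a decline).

-19.7

Let band 1 be 0–19 through band 3 = 40+.
— Period 1 —
Births: 20800 * 0.259 = 5387
Band 2: 17000 * 0.958 = 16286
Band 3: 20800 * 0.955 + 5200 * 0.434 = 19864 + 2257 = 22121
Population now: 0–19=5387, 20–39=16286, 40+=22121
— Period 2 —
Births: 16286 * 0.259 = 4218
Band 2: 5387 * 0.958 = 5161
Band 3: 16286 * 0.955 + 22121 * 0.434 = 15553 + 9601 = 25154
Population now: 0–19=4218, 20–39=5161, 40+=25154
Total: 43000 → 34533; change = -8467; percentage change = -19.7%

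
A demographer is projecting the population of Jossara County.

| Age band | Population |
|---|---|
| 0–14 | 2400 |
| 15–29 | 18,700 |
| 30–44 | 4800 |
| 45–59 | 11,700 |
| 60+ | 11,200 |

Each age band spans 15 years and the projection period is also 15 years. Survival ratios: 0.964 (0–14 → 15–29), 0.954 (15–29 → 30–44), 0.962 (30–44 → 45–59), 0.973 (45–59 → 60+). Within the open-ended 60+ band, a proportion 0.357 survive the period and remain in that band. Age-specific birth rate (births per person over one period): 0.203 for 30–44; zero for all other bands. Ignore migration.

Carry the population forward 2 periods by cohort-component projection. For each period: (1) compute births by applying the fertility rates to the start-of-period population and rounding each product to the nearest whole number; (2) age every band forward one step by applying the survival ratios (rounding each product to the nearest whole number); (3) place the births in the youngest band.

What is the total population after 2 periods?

(Groups numbered youngest = 1 to oldest = 5.)
Period 1.
Births: 4800 × 0.203 = 974
Group 2: 2400 × 0.964 = 2314
Group 3: 18700 × 0.954 = 17840
Group 4: 4800 × 0.962 = 4618
Group 5: 11700 × 0.973 + 11200 × 0.357 = 11384 + 3998 = 15382
Giving 974 / 2314 / 17840 / 4618 / 15382.
Period 2.
Births: 17840 × 0.203 = 3622
Group 2: 974 × 0.964 = 939
Group 3: 2314 × 0.954 = 2208
Group 4: 17840 × 0.962 = 17162
Group 5: 4618 × 0.973 + 15382 × 0.357 = 4493 + 5491 = 9984
Giving 3622 / 939 / 2208 / 17162 / 9984.
Total after period 2: 3622 + 939 + 2208 + 17162 + 9984 = 33915

33915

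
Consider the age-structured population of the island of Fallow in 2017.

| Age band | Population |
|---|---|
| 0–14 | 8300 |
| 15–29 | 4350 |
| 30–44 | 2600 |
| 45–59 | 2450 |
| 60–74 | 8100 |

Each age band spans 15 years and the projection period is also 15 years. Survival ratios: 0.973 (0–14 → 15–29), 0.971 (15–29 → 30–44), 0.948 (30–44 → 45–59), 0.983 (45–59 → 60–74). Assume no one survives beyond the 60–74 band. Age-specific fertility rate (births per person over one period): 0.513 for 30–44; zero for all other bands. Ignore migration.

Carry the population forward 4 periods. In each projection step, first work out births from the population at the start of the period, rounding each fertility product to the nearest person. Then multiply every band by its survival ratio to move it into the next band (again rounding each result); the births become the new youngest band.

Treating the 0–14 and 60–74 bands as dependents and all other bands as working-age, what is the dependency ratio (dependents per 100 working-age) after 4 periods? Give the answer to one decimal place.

— Period 1 —
Births: 2600 * 0.513 = 1334
15–29: 8300 * 0.973 = 8076
30–44: 4350 * 0.971 = 4224
45–59: 2600 * 0.948 = 2465
60–74: 2450 * 0.983 = 2408
Giving 1334 / 8076 / 4224 / 2465 / 2408.
— Period 2 —
Births: 4224 * 0.513 = 2167
15–29: 1334 * 0.973 = 1298
30–44: 8076 * 0.971 = 7842
45–59: 4224 * 0.948 = 4004
60–74: 2465 * 0.983 = 2423
Giving 2167 / 1298 / 7842 / 4004 / 2423.
— Period 3 —
Births: 7842 * 0.513 = 4023
15–29: 2167 * 0.973 = 2108
30–44: 1298 * 0.971 = 1260
45–59: 7842 * 0.948 = 7434
60–74: 4004 * 0.983 = 3936
Giving 4023 / 2108 / 1260 / 7434 / 3936.
— Period 4 —
Births: 1260 * 0.513 = 646
15–29: 4023 * 0.973 = 3914
30–44: 2108 * 0.971 = 2047
45–59: 1260 * 0.948 = 1194
60–74: 7434 * 0.983 = 7308
Giving 646 / 3914 / 2047 / 1194 / 7308.
Dependents (band 0–14 + band 60–74) = 646 + 7308 = 7954; working-age = 7155; ratio = 7954/7155 × 100 = 111.2

111.2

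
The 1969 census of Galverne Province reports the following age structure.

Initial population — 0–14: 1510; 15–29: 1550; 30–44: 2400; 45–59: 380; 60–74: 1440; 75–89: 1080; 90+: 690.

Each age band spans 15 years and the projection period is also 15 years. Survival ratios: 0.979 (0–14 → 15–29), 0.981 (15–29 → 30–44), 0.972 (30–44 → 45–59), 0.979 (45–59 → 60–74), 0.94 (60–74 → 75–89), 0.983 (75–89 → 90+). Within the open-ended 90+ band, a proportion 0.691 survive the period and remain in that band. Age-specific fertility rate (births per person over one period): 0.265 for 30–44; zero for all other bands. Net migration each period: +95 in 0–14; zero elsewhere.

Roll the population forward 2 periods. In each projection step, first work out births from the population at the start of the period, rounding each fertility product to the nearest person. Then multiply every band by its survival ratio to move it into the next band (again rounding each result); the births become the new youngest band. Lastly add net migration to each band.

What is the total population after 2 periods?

Call the groups 1 to 7, youngest first.
Period 1.
Births: 2400 × 0.265 = 636
Group 2: 1510 × 0.979 = 1478
Group 3: 1550 × 0.981 = 1521
Group 4: 2400 × 0.972 = 2333
Group 5: 380 × 0.979 = 372
Group 6: 1440 × 0.94 = 1354
Group 7: 1080 × 0.983 + 690 × 0.691 = 1062 + 477 = 1539
Net migration: Group 1 + 95 → 731
→ [731, 1478, 1521, 2333, 372, 1354, 1539]
Period 2.
Births: 1521 × 0.265 = 403
Group 2: 731 × 0.979 = 716
Group 3: 1478 × 0.981 = 1450
Group 4: 1521 × 0.972 = 1478
Group 5: 2333 × 0.979 = 2284
Group 6: 372 × 0.94 = 350
Group 7: 1354 × 0.983 + 1539 × 0.691 = 1331 + 1063 = 2394
Net migration: Group 1 + 95 → 498
→ [498, 716, 1450, 1478, 2284, 350, 2394]
Total after period 2: 498 + 716 + 1450 + 1478 + 2284 + 350 + 2394 = 9170

9170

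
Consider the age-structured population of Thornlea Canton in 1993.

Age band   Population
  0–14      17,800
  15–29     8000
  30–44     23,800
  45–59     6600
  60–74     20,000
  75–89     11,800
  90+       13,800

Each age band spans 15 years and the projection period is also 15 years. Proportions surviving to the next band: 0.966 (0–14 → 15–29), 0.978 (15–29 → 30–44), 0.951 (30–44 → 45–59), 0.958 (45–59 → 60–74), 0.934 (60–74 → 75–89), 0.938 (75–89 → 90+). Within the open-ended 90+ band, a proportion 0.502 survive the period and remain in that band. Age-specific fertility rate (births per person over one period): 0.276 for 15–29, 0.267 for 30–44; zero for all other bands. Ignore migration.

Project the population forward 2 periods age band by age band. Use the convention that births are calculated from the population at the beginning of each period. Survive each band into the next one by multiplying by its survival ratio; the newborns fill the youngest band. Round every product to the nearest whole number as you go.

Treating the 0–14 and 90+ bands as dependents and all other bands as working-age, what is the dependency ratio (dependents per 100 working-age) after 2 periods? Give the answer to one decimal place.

[period 1]
Births: 8000 × 0.276 = 2208, 23800 × 0.267 = 6355 → total 8563
15–29: 17800 × 0.966 = 17195
30–44: 8000 × 0.978 = 7824
45–59: 23800 × 0.951 = 22634
60–74: 6600 × 0.958 = 6323
75–89: 20000 × 0.934 = 18680
90+: 11800 × 0.938 + 13800 × 0.502 = 11068 + 6928 = 17996
→ [8563, 17195, 7824, 22634, 6323, 18680, 17996]
[period 2]
Births: 17195 × 0.276 = 4746, 7824 × 0.267 = 2089 → total 6835
15–29: 8563 × 0.966 = 8272
30–44: 17195 × 0.978 = 16817
45–59: 7824 × 0.951 = 7441
60–74: 22634 × 0.958 = 21683
75–89: 6323 × 0.934 = 5906
90+: 18680 × 0.938 + 17996 × 0.502 = 17522 + 9034 = 26556
→ [6835, 8272, 16817, 7441, 21683, 5906, 26556]
Dependents (band 0–14 + band 90+) = 6835 + 26556 = 33391; working-age = 60119; ratio = 33391/60119 × 100 = 55.5

55.5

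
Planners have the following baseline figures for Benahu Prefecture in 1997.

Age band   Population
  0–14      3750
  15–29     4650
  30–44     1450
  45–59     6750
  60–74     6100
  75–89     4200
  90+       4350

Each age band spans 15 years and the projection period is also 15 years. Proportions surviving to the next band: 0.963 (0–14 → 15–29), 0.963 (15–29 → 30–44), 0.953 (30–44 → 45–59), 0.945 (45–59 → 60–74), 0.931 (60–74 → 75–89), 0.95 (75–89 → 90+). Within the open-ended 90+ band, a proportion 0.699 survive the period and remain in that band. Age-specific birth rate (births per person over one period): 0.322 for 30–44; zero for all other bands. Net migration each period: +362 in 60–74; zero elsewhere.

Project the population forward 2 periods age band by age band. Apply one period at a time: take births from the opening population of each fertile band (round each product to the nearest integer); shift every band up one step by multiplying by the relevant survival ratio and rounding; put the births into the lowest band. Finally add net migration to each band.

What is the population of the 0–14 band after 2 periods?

Period 1:
Births: 1450 × 0.322 = 467
15–29: 3750 × 0.963 = 3611
30–44: 4650 × 0.963 = 4478
45–59: 1450 × 0.953 = 1382
60–74: 6750 × 0.945 = 6379
75–89: 6100 × 0.931 = 5679
90+: 4200 × 0.95 + 4350 × 0.699 = 3990 + 3041 = 7031
Net migration: 60–74 + 362 → 6741
→ [467, 3611, 4478, 1382, 6741, 5679, 7031]
Period 2:
Births: 4478 × 0.322 = 1442
15–29: 467 × 0.963 = 450
30–44: 3611 × 0.963 = 3477
45–59: 4478 × 0.953 = 4268
60–74: 1382 × 0.945 = 1306
75–89: 6741 × 0.931 = 6276
90+: 5679 × 0.95 + 7031 × 0.699 = 5395 + 4915 = 10310
Net migration: 60–74 + 362 → 1668
→ [1442, 450, 3477, 4268, 1668, 6276, 10310]

1442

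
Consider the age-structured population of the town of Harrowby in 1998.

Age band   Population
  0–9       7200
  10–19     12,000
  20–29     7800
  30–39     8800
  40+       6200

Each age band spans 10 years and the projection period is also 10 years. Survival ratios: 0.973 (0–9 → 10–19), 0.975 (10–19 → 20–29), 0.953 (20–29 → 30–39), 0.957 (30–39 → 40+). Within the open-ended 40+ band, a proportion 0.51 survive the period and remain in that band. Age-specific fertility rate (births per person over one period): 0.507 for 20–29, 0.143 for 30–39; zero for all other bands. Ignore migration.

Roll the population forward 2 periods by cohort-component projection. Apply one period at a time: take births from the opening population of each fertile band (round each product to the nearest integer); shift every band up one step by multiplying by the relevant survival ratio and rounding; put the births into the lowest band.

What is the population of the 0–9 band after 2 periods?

Period 1:
Births: 7800 * 0.507 = 3955, 8800 * 0.143 = 1258 → total 5213
10–19: 7200 * 0.973 = 7006
20–29: 12000 * 0.975 = 11700
30–39: 7800 * 0.953 = 7433
40+: 8800 * 0.957 + 6200 * 0.51 = 8422 + 3162 = 11584
→ [5213, 7006, 11700, 7433, 11584]
Period 2:
Births: 11700 * 0.507 = 5932, 7433 * 0.143 = 1063 → total 6995
10–19: 5213 * 0.973 = 5072
20–29: 7006 * 0.975 = 6831
30–39: 11700 * 0.953 = 11150
40+: 7433 * 0.957 + 11584 * 0.51 = 7113 + 5908 = 13021
→ [6995, 5072, 6831, 11150, 13021]

6995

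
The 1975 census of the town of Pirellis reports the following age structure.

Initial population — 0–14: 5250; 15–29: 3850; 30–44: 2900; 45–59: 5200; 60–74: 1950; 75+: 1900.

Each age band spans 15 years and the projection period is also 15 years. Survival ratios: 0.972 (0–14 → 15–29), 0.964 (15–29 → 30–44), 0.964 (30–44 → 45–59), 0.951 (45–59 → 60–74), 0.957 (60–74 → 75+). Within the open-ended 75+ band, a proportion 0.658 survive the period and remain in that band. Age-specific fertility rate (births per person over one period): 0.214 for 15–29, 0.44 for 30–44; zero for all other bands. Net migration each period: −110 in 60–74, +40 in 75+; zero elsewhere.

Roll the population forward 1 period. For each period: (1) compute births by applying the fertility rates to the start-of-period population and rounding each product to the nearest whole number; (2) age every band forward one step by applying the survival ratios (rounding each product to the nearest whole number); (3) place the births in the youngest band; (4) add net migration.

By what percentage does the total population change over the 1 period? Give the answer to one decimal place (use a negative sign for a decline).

3.1

Call the bands 1 to 6, youngest first.
After projecting period 1:
Births: 3850 * 0.214 = 824, 2900 * 0.44 = 1276 → 2100
Band 2: 5250 * 0.972 = 5103
Band 3: 3850 * 0.964 = 3711
Band 4: 2900 * 0.964 = 2796
Band 5: 5200 * 0.951 = 4945
Band 6: 1950 * 0.957 + 1900 * 0.658 = 1866 + 1250 = 3116
Net migration: Band 5 − 110 → 4835; Band 6 + 40 → 3156
Population now: 0–14=2100, 15–29=5103, 30–44=3711, 45–59=2796, 60–74=4835, 75+=3156
Total: 21050 → 21701; change = 651; percentage change = 3.1%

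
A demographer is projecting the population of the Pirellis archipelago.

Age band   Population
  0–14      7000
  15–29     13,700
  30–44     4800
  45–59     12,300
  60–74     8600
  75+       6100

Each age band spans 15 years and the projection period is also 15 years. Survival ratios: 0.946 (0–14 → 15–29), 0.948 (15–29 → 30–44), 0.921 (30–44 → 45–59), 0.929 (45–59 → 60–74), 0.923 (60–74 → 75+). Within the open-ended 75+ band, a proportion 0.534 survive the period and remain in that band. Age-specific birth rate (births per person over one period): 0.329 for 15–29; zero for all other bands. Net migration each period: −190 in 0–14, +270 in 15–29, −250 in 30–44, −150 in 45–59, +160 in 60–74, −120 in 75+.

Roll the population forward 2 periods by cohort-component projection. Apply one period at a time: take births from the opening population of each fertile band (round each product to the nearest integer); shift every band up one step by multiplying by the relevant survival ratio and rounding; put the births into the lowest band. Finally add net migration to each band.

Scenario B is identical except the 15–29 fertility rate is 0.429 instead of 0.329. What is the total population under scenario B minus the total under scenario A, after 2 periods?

1986

Call the bands 1 to 6, youngest first.
— Period 1 —
Births: 13700 * 0.329 = 4507
Band 2: 7000 * 0.946 = 6622
Band 3: 13700 * 0.948 = 12988
Band 4: 4800 * 0.921 = 4421
Band 5: 12300 * 0.929 = 11427
Band 6: 8600 * 0.923 + 6100 * 0.534 = 7938 + 3257 = 11195
Net migration: Band 1 − 190 → 4317; Band 2 + 270 → 6892; Band 3 − 250 → 12738; Band 4 − 150 → 4271; Band 5 + 160 → 11587; Band 6 − 120 → 11075
Giving 4317 / 6892 / 12738 / 4271 / 11587 / 11075.
— Period 2 —
Births: 6892 * 0.329 = 2267
Band 2: 4317 * 0.946 = 4084
Band 3: 6892 * 0.948 = 6534
Band 4: 12738 * 0.921 = 11732
Band 5: 4271 * 0.929 = 3968
Band 6: 11587 * 0.923 + 11075 * 0.534 = 10695 + 5914 = 16609
Net migration: Band 1 − 190 → 2077; Band 2 + 270 → 4354; Band 3 − 250 → 6284; Band 4 − 150 → 11582; Band 5 + 160 → 4128; Band 6 − 120 → 16489
Giving 2077 / 4354 / 6284 / 11582 / 4128 / 16489.
Scenario A total after 2 periods: 44914
Scenario B projection —
— Period 1 —
Births: 13700 * 0.429 = 5877
Band 2: 7000 * 0.946 = 6622
Band 3: 13700 * 0.948 = 12988
Band 4: 4800 * 0.921 = 4421
Band 5: 12300 * 0.929 = 11427
Band 6: 8600 * 0.923 + 6100 * 0.534 = 7938 + 3257 = 11195
Net migration: Band 1 − 190 → 5687; Band 2 + 270 → 6892; Band 3 − 250 → 12738; Band 4 − 150 → 4271; Band 5 + 160 → 11587; Band 6 − 120 → 11075
Giving 5687 / 6892 / 12738 / 4271 / 11587 / 11075.
— Period 2 —
Births: 6892 * 0.429 = 2957
Band 2: 5687 * 0.946 = 5380
Band 3: 6892 * 0.948 = 6534
Band 4: 12738 * 0.921 = 11732
Band 5: 4271 * 0.929 = 3968
Band 6: 11587 * 0.923 + 11075 * 0.534 = 10695 + 5914 = 16609
Net migration: Band 1 − 190 → 2767; Band 2 + 270 → 5650; Band 3 − 250 → 6284; Band 4 − 150 → 11582; Band 5 + 160 → 4128; Band 6 − 120 → 16489
Giving 2767 / 5650 / 6284 / 11582 / 4128 / 16489.
Scenario B total after 2 periods: 46900
Difference B − A = 46900 − 44914 = 1986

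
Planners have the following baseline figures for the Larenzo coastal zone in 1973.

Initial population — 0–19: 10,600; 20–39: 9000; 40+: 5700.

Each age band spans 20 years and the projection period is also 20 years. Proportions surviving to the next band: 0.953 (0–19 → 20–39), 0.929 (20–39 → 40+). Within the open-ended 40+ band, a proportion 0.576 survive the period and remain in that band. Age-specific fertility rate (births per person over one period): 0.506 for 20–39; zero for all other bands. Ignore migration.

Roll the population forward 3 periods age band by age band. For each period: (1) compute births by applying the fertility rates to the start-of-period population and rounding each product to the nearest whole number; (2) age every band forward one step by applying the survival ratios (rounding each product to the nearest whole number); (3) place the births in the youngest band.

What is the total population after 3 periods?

20369

Call the bands 1 to 3, youngest first.
Period 1.
Births: 9000 × 0.506 = 4554
Band 2: 10600 × 0.953 = 10102
Band 3: 9000 × 0.929 + 5700 × 0.576 = 8361 + 3283 = 11644
End of period: [4554, 10102, 11644]
Period 2.
Births: 10102 × 0.506 = 5112
Band 2: 4554 × 0.953 = 4340
Band 3: 10102 × 0.929 + 11644 × 0.576 = 9385 + 6707 = 16092
End of period: [5112, 4340, 16092]
Period 3.
Births: 4340 × 0.506 = 2196
Band 2: 5112 × 0.953 = 4872
Band 3: 4340 × 0.929 + 16092 × 0.576 = 4032 + 9269 = 13301
End of period: [2196, 4872, 13301]
Total after period 3: 2196 + 4872 + 13301 = 20369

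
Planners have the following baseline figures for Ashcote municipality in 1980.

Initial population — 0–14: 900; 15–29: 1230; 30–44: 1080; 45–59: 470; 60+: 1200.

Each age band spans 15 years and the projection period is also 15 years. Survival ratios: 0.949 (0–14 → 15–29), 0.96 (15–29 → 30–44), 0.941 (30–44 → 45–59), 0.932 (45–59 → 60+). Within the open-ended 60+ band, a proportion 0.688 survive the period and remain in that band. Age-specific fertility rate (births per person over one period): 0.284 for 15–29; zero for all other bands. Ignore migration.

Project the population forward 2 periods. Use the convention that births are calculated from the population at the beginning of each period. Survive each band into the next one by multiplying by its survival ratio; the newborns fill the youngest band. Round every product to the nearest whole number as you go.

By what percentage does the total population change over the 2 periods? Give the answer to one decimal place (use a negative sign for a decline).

-11.4

Period 1.
Births: 1230 * 0.284 = 349
15–29: 900 * 0.949 = 854
30–44: 1230 * 0.96 = 1181
45–59: 1080 * 0.941 = 1016
60+: 470 * 0.932 + 1200 * 0.688 = 438 + 826 = 1264
Giving 349 / 854 / 1181 / 1016 / 1264.
Period 2.
Births: 854 * 0.284 = 243
15–29: 349 * 0.949 = 331
30–44: 854 * 0.96 = 820
45–59: 1181 * 0.941 = 1111
60+: 1016 * 0.932 + 1264 * 0.688 = 947 + 870 = 1817
Giving 243 / 331 / 820 / 1111 / 1817.
Total: 4880 → 4322; change = -558; percentage change = -11.4%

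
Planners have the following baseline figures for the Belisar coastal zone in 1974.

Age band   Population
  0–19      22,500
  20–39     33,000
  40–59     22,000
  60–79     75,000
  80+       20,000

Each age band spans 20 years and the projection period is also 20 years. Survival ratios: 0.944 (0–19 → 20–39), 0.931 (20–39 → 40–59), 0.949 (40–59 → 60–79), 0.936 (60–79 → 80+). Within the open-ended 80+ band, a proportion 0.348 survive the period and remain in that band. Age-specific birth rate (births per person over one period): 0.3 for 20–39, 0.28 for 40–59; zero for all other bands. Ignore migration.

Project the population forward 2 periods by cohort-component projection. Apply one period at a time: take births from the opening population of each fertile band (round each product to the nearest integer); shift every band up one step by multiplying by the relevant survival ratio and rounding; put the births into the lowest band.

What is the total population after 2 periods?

Call the groups 1 to 5, youngest first.
After projecting period 1:
Births: 33000 * 0.3 = 9900, 22000 * 0.28 = 6160 ⇒ total 16060
Group 2: 22500 * 0.944 = 21240
Group 3: 33000 * 0.931 = 30723
Group 4: 22000 * 0.949 = 20878
Group 5: 75000 * 0.936 + 20000 * 0.348 = 70200 + 6960 = 77160
End of period: [16060, 21240, 30723, 20878, 77160]
After projecting period 2:
Births: 21240 * 0.3 = 6372, 30723 * 0.28 = 8602 ⇒ total 14974
Group 2: 16060 * 0.944 = 15161
Group 3: 21240 * 0.931 = 19774
Group 4: 30723 * 0.949 = 29156
Group 5: 20878 * 0.936 + 77160 * 0.348 = 19542 + 26852 = 46394
End of period: [14974, 15161, 19774, 29156, 46394]
Total after period 2: 14974 + 15161 + 19774 + 29156 + 46394 = 125459

125459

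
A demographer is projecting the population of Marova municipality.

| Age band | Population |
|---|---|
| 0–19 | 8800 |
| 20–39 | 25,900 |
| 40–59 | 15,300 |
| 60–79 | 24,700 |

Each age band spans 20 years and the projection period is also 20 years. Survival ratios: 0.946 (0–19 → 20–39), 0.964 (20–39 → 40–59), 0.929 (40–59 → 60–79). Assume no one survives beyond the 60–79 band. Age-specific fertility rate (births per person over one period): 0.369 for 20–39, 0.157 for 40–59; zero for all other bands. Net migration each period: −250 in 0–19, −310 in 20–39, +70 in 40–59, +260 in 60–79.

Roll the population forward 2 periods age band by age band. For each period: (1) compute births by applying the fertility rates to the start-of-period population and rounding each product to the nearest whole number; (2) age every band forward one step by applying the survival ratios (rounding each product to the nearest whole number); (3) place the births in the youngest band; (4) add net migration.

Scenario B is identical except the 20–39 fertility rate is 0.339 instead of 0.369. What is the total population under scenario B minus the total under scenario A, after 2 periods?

Period 1.
Births: 25900 × 0.369 = 9557, 15300 × 0.157 = 2402 ⇒ total 11959
20–39: 8800 × 0.946 = 8325
40–59: 25900 × 0.964 = 24968
60–79: 15300 × 0.929 = 14214
Net migration: 0–19 − 250 → 11709; 20–39 − 310 → 8015; 40–59 + 70 → 25038; 60–79 + 260 → 14474
Giving 11709 / 8015 / 25038 / 14474.
Period 2.
Births: 8015 × 0.369 = 2958, 25038 × 0.157 = 3931 ⇒ total 6889
20–39: 11709 × 0.946 = 11077
40–59: 8015 × 0.964 = 7726
60–79: 25038 × 0.929 = 23260
Net migration: 0–19 − 250 → 6639; 20–39 − 310 → 10767; 40–59 + 70 → 7796; 60–79 + 260 → 23520
Giving 6639 / 10767 / 7796 / 23520.
Scenario A total after 2 periods: 48722
Scenario B projection —
Period 1.
Births: 25900 × 0.339 = 8780, 15300 × 0.157 = 2402 ⇒ total 11182
20–39: 8800 × 0.946 = 8325
40–59: 25900 × 0.964 = 24968
60–79: 15300 × 0.929 = 14214
Net migration: 0–19 − 250 → 10932; 20–39 − 310 → 8015; 40–59 + 70 → 25038; 60–79 + 260 → 14474
Giving 10932 / 8015 / 25038 / 14474.
Period 2.
Births: 8015 × 0.339 = 2717, 25038 × 0.157 = 3931 ⇒ total 6648
20–39: 10932 × 0.946 = 10342
40–59: 8015 × 0.964 = 7726
60–79: 25038 × 0.929 = 23260
Net migration: 0–19 − 250 → 6398; 20–39 − 310 → 10032; 40–59 + 70 → 7796; 60–79 + 260 → 23520
Giving 6398 / 10032 / 7796 / 23520.
Scenario B total after 2 periods: 47746
Difference B − A = 47746 − 48722 = -976

-976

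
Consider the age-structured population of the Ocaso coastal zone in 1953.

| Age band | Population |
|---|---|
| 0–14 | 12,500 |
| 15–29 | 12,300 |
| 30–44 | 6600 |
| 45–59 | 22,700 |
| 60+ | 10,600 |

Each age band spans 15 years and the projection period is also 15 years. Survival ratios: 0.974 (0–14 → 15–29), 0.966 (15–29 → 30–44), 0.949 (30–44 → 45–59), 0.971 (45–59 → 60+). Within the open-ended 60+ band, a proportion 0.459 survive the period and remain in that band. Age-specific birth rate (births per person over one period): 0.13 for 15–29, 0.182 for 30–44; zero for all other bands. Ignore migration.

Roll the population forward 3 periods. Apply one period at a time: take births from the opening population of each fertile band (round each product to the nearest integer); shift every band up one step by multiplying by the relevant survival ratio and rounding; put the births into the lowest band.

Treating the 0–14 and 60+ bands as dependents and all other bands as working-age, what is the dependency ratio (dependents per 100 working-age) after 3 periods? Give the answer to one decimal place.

125.6

(Bands numbered youngest = 1 to oldest = 5.)
Period 1:
Births: 12300 × 0.13 = 1599 ; 6600 × 0.182 = 1201 → total 2800
Band 2: 12500 × 0.974 = 12175
Band 3: 12300 × 0.966 = 11882
Band 4: 6600 × 0.949 = 6263
Band 5: 22700 × 0.971 + 10600 × 0.459 = 22042 + 4865 = 26907
→ [2800, 12175, 11882, 6263, 26907]
Period 2:
Births: 12175 × 0.13 = 1583 ; 11882 × 0.182 = 2163 → total 3746
Band 2: 2800 × 0.974 = 2727
Band 3: 12175 × 0.966 = 11761
Band 4: 11882 × 0.949 = 11276
Band 5: 6263 × 0.971 + 26907 × 0.459 = 6081 + 12350 = 18431
→ [3746, 2727, 11761, 11276, 18431]
Period 3:
Births: 2727 × 0.13 = 355 ; 11761 × 0.182 = 2141 → total 2496
Band 2: 3746 × 0.974 = 3649
Band 3: 2727 × 0.966 = 2634
Band 4: 11761 × 0.949 = 11161
Band 5: 11276 × 0.971 + 18431 × 0.459 = 10949 + 8460 = 19409
→ [2496, 3649, 2634, 11161, 19409]
Dependents (band 0–14 + band 60+) = 2496 + 19409 = 21905; working-age = 17444; ratio = 21905/17444 × 100 = 125.6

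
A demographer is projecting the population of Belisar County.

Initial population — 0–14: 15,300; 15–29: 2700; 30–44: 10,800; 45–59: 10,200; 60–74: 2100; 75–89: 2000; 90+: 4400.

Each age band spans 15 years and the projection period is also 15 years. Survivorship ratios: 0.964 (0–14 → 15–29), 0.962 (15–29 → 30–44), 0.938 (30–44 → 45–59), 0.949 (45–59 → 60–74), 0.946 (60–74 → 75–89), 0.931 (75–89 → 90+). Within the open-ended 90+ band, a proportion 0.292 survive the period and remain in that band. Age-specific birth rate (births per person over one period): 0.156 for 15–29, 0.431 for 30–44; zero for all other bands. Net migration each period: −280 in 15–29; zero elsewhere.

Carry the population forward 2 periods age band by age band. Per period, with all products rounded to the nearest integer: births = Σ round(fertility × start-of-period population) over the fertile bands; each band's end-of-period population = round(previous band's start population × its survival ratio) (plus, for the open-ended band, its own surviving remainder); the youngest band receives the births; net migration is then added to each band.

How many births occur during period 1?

Call the groups 1 to 7, youngest first.
After projecting period 1:
Births: 2700 * 0.156 = 421  |  10800 * 0.431 = 4655 ⇒ total 5076
Group 2: 15300 * 0.964 = 14749
Group 3: 2700 * 0.962 = 2597
Group 4: 10800 * 0.938 = 10130
Group 5: 10200 * 0.949 = 9680
Group 6: 2100 * 0.946 = 1987
Group 7: 2000 * 0.931 + 4400 * 0.292 = 1862 + 1285 = 3147
Net migration: Group 2 − 280 → 14469
End of period: [5076, 14469, 2597, 10130, 9680, 1987, 3147]

5076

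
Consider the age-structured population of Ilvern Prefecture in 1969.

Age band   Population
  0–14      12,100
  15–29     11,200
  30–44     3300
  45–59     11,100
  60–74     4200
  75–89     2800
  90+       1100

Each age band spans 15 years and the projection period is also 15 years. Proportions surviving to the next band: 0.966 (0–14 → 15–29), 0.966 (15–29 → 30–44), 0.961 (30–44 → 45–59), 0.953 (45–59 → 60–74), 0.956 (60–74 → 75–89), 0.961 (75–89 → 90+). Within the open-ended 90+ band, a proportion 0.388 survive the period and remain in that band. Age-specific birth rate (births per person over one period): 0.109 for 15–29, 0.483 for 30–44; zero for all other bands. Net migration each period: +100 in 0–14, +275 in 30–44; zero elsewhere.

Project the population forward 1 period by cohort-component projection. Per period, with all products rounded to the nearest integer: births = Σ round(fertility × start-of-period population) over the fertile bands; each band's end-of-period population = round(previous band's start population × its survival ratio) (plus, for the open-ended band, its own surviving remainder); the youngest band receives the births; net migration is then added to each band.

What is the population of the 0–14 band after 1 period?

2915

Let band 1 be 0–14 through band 7 = 90+.
After projecting period 1:
Births: 11200 × 0.109 = 1221  |  3300 × 0.483 = 1594 → 2815
Band 2: 12100 × 0.966 = 11689
Band 3: 11200 × 0.966 = 10819
Band 4: 3300 × 0.961 = 3171
Band 5: 11100 × 0.953 = 10578
Band 6: 4200 × 0.956 = 4015
Band 7: 2800 × 0.961 + 1100 × 0.388 = 2691 + 427 = 3118
Net migration: Band 1 + 100 → 2915; Band 3 + 275 → 11094
→ [2915, 11689, 11094, 3171, 10578, 4015, 3118]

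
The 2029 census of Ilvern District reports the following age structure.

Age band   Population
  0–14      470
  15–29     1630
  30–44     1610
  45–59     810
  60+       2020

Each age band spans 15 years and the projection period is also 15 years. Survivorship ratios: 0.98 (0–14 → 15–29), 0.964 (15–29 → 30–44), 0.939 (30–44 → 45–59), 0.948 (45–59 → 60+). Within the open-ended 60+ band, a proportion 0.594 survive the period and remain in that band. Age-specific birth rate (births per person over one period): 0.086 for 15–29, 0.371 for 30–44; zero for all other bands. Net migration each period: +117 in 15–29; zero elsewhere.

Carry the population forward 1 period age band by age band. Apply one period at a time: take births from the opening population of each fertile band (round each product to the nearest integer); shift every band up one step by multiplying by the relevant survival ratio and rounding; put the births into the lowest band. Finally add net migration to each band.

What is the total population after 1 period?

6366

— Period 1 —
Births: 1630 × 0.086 = 140, 1610 × 0.371 = 597 ⇒ total 737
15–29: 470 × 0.98 = 461
30–44: 1630 × 0.964 = 1571
45–59: 1610 × 0.939 = 1512
60+: 810 × 0.948 + 2020 × 0.594 = 768 + 1200 = 1968
Net migration: 15–29 + 117 → 578
Population now: 0–14=737, 15–29=578, 30–44=1571, 45–59=1512, 60+=1968
Total after period 1: 737 + 578 + 1571 + 1512 + 1968 = 6366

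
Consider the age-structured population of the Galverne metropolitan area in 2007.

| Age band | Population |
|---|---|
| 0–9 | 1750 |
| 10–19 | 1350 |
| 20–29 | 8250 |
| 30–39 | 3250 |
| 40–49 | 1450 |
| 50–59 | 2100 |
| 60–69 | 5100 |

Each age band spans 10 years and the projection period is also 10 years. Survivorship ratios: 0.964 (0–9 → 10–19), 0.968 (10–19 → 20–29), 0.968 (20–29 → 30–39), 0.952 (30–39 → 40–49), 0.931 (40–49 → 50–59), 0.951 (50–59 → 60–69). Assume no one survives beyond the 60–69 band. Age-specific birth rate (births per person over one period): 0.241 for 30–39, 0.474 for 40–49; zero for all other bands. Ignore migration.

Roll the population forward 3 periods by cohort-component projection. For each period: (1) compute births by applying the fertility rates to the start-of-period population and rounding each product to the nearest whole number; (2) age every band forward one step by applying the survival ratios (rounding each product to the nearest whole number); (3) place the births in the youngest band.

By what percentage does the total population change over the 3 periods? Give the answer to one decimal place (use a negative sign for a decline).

Period 1:
Births: 3250 × 0.241 = 783, 1450 × 0.474 = 687 → total 1470
10–19: 1750 × 0.964 = 1687
20–29: 1350 × 0.968 = 1307
30–39: 8250 × 0.968 = 7986
40–49: 3250 × 0.952 = 3094
50–59: 1450 × 0.931 = 1350
60–69: 2100 × 0.951 = 1997
End of period: [1470, 1687, 1307, 7986, 3094, 1350, 1997]
Period 2:
Births: 7986 × 0.241 = 1925, 3094 × 0.474 = 1467 → total 3392
10–19: 1470 × 0.964 = 1417
20–29: 1687 × 0.968 = 1633
30–39: 1307 × 0.968 = 1265
40–49: 7986 × 0.952 = 7603
50–59: 3094 × 0.931 = 2881
60–69: 1350 × 0.951 = 1284
End of period: [3392, 1417, 1633, 1265, 7603, 2881, 1284]
Period 3:
Births: 1265 × 0.241 = 305, 7603 × 0.474 = 3604 → total 3909
10–19: 3392 × 0.964 = 3270
20–29: 1417 × 0.968 = 1372
30–39: 1633 × 0.968 = 1581
40–49: 1265 × 0.952 = 1204
50–59: 7603 × 0.931 = 7078
60–69: 2881 × 0.951 = 2740
End of period: [3909, 3270, 1372, 1581, 1204, 7078, 2740]
Total: 23250 → 21154; change = -2096; percentage change = -9.0%

-9.0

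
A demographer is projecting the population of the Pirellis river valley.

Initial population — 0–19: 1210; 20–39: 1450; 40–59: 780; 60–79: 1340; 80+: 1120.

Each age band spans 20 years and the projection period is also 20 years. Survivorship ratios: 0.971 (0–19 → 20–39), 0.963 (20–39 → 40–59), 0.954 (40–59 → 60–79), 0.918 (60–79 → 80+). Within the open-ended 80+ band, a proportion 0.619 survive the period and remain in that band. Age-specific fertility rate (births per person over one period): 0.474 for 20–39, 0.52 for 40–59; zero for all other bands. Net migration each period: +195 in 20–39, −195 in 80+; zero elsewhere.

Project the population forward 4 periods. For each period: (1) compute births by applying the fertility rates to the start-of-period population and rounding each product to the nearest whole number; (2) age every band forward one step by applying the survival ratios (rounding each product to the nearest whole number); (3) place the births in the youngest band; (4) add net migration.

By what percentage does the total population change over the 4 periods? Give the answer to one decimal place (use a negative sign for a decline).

29.0

Call the bands 1 to 5, youngest first.
Period 1:
Births: 1450 * 0.474 = 687 ; 780 * 0.52 = 406 → total 1093
Band 2: 1210 * 0.971 = 1175
Band 3: 1450 * 0.963 = 1396
Band 4: 780 * 0.954 = 744
Band 5: 1340 * 0.918 + 1120 * 0.619 = 1230 + 693 = 1923
Net migration: Band 2 + 195 → 1370; Band 5 − 195 → 1728
Giving 1093 / 1370 / 1396 / 744 / 1728.
Period 2:
Births: 1370 * 0.474 = 649 ; 1396 * 0.52 = 726 → total 1375
Band 2: 1093 * 0.971 = 1061
Band 3: 1370 * 0.963 = 1319
Band 4: 1396 * 0.954 = 1332
Band 5: 744 * 0.918 + 1728 * 0.619 = 683 + 1070 = 1753
Net migration: Band 2 + 195 → 1256; Band 5 − 195 → 1558
Giving 1375 / 1256 / 1319 / 1332 / 1558.
Period 3:
Births: 1256 * 0.474 = 595 ; 1319 * 0.52 = 686 → total 1281
Band 2: 1375 * 0.971 = 1335
Band 3: 1256 * 0.963 = 1210
Band 4: 1319 * 0.954 = 1258
Band 5: 1332 * 0.918 + 1558 * 0.619 = 1223 + 964 = 2187
Net migration: Band 2 + 195 → 1530; Band 5 − 195 → 1992
Giving 1281 / 1530 / 1210 / 1258 / 1992.
Period 4:
Births: 1530 * 0.474 = 725 ; 1210 * 0.52 = 629 → total 1354
Band 2: 1281 * 0.971 = 1244
Band 3: 1530 * 0.963 = 1473
Band 4: 1210 * 0.954 = 1154
Band 5: 1258 * 0.918 + 1992 * 0.619 = 1155 + 1233 = 2388
Net migration: Band 2 + 195 → 1439; Band 5 − 195 → 2193
Giving 1354 / 1439 / 1473 / 1154 / 2193.
Total: 5900 → 7613; change = 1713; percentage change = 29.0%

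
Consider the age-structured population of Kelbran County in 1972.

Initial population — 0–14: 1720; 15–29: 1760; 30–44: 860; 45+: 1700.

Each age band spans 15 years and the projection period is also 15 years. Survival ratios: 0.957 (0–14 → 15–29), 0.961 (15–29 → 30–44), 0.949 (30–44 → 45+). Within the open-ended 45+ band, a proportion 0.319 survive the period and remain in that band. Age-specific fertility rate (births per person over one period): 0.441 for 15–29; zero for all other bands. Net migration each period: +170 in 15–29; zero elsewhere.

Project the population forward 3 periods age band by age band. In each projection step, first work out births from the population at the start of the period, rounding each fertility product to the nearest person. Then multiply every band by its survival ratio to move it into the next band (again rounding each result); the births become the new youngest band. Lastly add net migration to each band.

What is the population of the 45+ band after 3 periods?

2306

Period 1.
Births: 1760 × 0.441 = 776
15–29: 1720 × 0.957 = 1646
30–44: 1760 × 0.961 = 1691
45+: 860 × 0.949 + 1700 × 0.319 = 816 + 542 = 1358
Net migration: 15–29 + 170 → 1816
Population now: 0–14=776, 15–29=1816, 30–44=1691, 45+=1358
Period 2.
Births: 1816 × 0.441 = 801
15–29: 776 × 0.957 = 743
30–44: 1816 × 0.961 = 1745
45+: 1691 × 0.949 + 1358 × 0.319 = 1605 + 433 = 2038
Net migration: 15–29 + 170 → 913
Population now: 0–14=801, 15–29=913, 30–44=1745, 45+=2038
Period 3.
Births: 913 × 0.441 = 403
15–29: 801 × 0.957 = 767
30–44: 913 × 0.961 = 877
45+: 1745 × 0.949 + 2038 × 0.319 = 1656 + 650 = 2306
Net migration: 15–29 + 170 → 937
Population now: 0–14=403, 15–29=937, 30–44=877, 45+=2306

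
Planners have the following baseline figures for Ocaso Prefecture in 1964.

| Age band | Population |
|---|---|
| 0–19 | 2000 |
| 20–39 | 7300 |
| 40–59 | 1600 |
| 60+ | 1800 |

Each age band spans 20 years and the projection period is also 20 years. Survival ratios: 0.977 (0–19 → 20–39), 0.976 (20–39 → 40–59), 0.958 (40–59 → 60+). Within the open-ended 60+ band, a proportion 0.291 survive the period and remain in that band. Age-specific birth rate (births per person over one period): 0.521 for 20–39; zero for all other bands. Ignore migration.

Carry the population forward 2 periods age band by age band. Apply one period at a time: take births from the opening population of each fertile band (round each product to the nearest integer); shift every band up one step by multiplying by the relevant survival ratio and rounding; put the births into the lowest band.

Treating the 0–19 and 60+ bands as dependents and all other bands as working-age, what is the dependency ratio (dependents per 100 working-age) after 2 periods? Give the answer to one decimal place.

150.2

After projecting period 1:
Births: 7300 × 0.521 = 3803
20–39: 2000 × 0.977 = 1954
40–59: 7300 × 0.976 = 7125
60+: 1600 × 0.958 + 1800 × 0.291 = 1533 + 524 = 2057
→ [3803, 1954, 7125, 2057]
After projecting period 2:
Births: 1954 × 0.521 = 1018
20–39: 3803 × 0.977 = 3716
40–59: 1954 × 0.976 = 1907
60+: 7125 × 0.958 + 2057 × 0.291 = 6826 + 599 = 7425
→ [1018, 3716, 1907, 7425]
Dependents (band 0–19 + band 60+) = 1018 + 7425 = 8443; working-age = 5623; ratio = 8443/5623 × 100 = 150.2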